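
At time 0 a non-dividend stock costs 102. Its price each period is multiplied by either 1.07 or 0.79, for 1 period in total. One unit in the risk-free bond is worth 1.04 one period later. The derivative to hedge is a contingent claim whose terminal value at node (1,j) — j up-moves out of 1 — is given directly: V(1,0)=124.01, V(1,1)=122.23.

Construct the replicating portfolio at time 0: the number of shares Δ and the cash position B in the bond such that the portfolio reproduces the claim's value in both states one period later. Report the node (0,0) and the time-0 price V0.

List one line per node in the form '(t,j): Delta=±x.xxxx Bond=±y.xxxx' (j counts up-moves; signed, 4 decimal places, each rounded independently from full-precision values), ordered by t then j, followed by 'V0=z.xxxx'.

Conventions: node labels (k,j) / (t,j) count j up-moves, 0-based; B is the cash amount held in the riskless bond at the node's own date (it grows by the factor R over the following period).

(0,0): Delta=-0.0623 Bond=124.0694
V0=117.7122

Under the risk-neutral measure, an up-move has probability p* = (R−d)/(u−d) = 0.8929 and values discount at R = 1.04.
At maturity the claim pays: V(1,0)=124.0100, V(1,1)=122.2300
(0,0): S=102.0000. Δ = (V_up−V_dn)/(S_up−S_dn) = (122.2300−124.0100)/(109.1400−80.5800) = -0.0623. V = [p*·122.2300 + (1−p*)·124.0100]/1.04 = 117.7122. B = V − Δ·S = 124.0694.
Check: Δ(0,0)·S0 + B(0,0) = 117.7122 = V0.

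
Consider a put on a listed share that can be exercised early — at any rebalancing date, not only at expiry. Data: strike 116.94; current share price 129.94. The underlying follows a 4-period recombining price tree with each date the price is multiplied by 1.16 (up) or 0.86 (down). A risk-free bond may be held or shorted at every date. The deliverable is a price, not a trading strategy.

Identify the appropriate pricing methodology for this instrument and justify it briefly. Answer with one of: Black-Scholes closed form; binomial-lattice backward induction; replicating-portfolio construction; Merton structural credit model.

framework: binomial-lattice backward induction

Key observation: with exercise allowed before expiry on a discrete up/down model (4 steps from spot 129.94), the strike-116.94 put's value must be rolled back through the tree testing early exercise at each node.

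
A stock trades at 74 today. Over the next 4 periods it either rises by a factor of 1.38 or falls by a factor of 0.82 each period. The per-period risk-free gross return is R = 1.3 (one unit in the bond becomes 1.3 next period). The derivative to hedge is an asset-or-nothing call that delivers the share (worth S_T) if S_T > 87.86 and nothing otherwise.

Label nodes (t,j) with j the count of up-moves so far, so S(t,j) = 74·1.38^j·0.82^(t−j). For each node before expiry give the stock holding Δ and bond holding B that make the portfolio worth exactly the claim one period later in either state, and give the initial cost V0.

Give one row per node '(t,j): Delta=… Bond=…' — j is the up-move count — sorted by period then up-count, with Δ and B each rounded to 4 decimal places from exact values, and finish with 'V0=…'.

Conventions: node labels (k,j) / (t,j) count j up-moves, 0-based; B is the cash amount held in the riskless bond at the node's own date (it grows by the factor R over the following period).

(0,0): Delta=1.0317 Bond=-2.5495
(1,0): Delta=1.2320 Bond=-15.4667
(1,1): Delta=1.0119 Bond=-1.2889
(2,0): Delta=2.2422 Bond=-70.3736
(2,1): Delta=1.1319 Bond=-11.7289
(2,2): Delta=1.0000 Bond=0.0000
(3,0): Delta=0.0000 Bond=0.0000
(3,1): Delta=2.4643 Bond=-106.7333
(3,2): Delta=1.0000 Bond=0.0000
(3,3): Delta=1.0000 Bond=0.0000
V0=73.7981

The replicating-portfolio and risk-neutral prices coincide; use p* = (1.3−0.82)/(1.38−0.82) = 0.8571 for the latter.
Expiry values: V(4,0)=0.0000, V(4,1)=0.0000, V(4,2)=94.7584, V(4,3)=159.4714, V(4,4)=268.3787
  t=3,j=0: stock 40.8012 → up 56.3057 (V=0.0000), down 33.4570 (V=0.0000). Price 0.0000; hedge Δ=0.0000, bond B=0.0000.
  t=3,j=1: stock 68.6655 → up 94.7584 (V=94.7584), down 56.3057 (V=0.0000). Price 62.4780; hedge Δ=2.4643, bond B=-106.7333.
  t=3,j=2: stock 115.5590 → up 159.4714 (V=159.4714), down 94.7584 (V=94.7584). Price 115.5590; hedge Δ=1.0000, bond B=0.0000.
  t=3,j=3: stock 194.4773 → up 268.3787 (V=268.3787), down 159.4714 (V=159.4714). Price 194.4773; hedge Δ=1.0000, bond B=0.0000.
  t=2,j=0: stock 49.7576 → up 68.6655 (V=62.4780), down 40.8012 (V=0.0000). Price 41.1943; hedge Δ=2.2422, bond B=-70.3736.
  t=2,j=1: stock 83.7384 → up 115.5590 (V=115.5590), down 68.6655 (V=62.4780). Price 83.0585; hedge Δ=1.1319, bond B=-11.7289.
  t=2,j=2: stock 140.9256 → up 194.4773 (V=194.4773), down 115.5590 (V=115.5590). Price 140.9256; hedge Δ=1.0000, bond B=0.0000.
  t=1,j=0: stock 60.6800 → up 83.7384 (V=83.0585), down 49.7576 (V=41.1943). Price 59.2907; hedge Δ=1.2320, bond B=-15.4667.
  t=1,j=1: stock 102.1200 → up 140.9256 (V=140.9256), down 83.7384 (V=83.0585). Price 102.0453; hedge Δ=1.0119, bond B=-1.2889.
  t=0,j=0: stock 74.0000 → up 102.1200 (V=102.0453), down 60.6800 (V=59.2907). Price 73.7981; hedge Δ=1.0317, bond B=-2.5495.
Verification: the root portfolio costs Δ(0,0)·S0 + B(0,0) = 73.7981, matching V0.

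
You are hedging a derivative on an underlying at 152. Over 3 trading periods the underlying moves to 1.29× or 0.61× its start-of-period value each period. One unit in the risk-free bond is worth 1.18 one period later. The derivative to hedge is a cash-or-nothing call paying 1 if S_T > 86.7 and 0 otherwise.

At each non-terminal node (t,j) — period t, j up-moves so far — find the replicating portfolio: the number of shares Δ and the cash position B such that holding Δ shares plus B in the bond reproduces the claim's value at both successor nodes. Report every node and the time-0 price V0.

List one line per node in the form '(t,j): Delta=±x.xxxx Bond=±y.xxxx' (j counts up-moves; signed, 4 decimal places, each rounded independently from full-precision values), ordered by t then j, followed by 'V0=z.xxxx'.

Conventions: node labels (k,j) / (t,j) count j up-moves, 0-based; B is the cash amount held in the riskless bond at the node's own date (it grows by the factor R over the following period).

(0,0): Delta=0.0019 Bond=0.2796
(1,0): Delta=0.0113 Bond=-0.5400
(1,1): Delta=0.0010 Bond=0.4978
(2,0): Delta=0.0000 Bond=0.0000
(2,1): Delta=0.0123 Bond=-0.7602
(2,2): Delta=0.0000 Bond=0.8475
V0=0.5660

Since d<R<u, set p* = (R−d)/(u−d) = 0.8382; price each node as the discounted p*-expectation of its children.
Terminal payoffs: V(3,0)=0.0000, V(3,1)=0.0000, V(3,2)=1.0000, V(3,3)=1.0000
Node (2,0) S=56.5592: V=(p*·0.0000+(1−p*)·0.0000)/1.18=0.0000; Δ=(0.0000−0.0000)/(72.9614−34.5011)=0.0000; B=V−Δ·S=0.0000
Node (2,1) S=119.6088: V=(p*·1.0000+(1−p*)·0.0000)/1.18=0.7104; Δ=(1.0000−0.0000)/(154.2954−72.9614)=0.0123; B=V−Δ·S=-0.7602
Node (2,2) S=252.9432: V=(p*·1.0000+(1−p*)·1.0000)/1.18=0.8475; Δ=(1.0000−1.0000)/(326.2967−154.2954)=0.0000; B=V−Δ·S=0.8475
Node (1,0) S=92.7200: V=(p*·0.7104+(1−p*)·0.0000)/1.18=0.5046; Δ=(0.7104−0.0000)/(119.6088−56.5592)=0.0113; B=V−Δ·S=-0.5400
Node (1,1) S=196.0800: V=(p*·0.8475+(1−p*)·0.7104)/1.18=0.6994; Δ=(0.8475−0.7104)/(252.9432−119.6088)=0.0010; B=V−Δ·S=0.4978
Node (0,0) S=152.0000: V=(p*·0.6994+(1−p*)·0.5046)/1.18=0.5660; Δ=(0.6994−0.5046)/(196.0800−92.7200)=0.0019; B=V−Δ·S=0.2796
Sanity check at the root: Δ(0,0)·S0 + B(0,0) reproduces V0 = 0.5660.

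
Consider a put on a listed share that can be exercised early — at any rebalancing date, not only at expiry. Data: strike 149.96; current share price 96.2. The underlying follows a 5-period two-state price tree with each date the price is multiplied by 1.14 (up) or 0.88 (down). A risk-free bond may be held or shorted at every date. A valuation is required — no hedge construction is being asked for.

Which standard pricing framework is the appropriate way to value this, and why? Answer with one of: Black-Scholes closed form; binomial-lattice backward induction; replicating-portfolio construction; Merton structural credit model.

Key observation: the put (strike 149.96 on spot 96.2) is American-style on a 5-step discrete price model, so the early-exercise decision at every node requires stepwise backward valuation — a closed form cannot price the exercise right.

framework: binomial-lattice backward induction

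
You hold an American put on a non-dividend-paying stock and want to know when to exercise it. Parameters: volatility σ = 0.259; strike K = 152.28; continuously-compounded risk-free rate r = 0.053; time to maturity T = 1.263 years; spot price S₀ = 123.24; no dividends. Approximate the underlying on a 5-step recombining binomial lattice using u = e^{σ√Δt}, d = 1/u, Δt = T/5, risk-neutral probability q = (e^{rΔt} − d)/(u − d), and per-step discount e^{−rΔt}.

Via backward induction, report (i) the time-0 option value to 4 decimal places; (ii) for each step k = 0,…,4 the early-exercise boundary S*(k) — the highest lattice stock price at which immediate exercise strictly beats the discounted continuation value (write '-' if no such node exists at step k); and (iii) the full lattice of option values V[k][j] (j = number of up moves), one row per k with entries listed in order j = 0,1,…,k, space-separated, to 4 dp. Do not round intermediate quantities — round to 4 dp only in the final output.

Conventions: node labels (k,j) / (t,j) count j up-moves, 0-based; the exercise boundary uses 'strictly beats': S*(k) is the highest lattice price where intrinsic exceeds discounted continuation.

Δt=0.25260  u=1.13902  d=0.87794  q=0.51913  discount=0.98670
step 5 (expiry): payoffs max(K−S,0) = 87.9983 68.8825 44.0821 11.9067 0.0000 0.0000
step 4: (k=4,j=0): S=73.2184, K−S=79.0616, hold=77.0365 ⇒ V=79.0616 exercise | (k=4,j=1): S=94.9918, K−S=57.2882, hold=55.2631 ⇒ V=57.2882 exercise | (k=4,j=2): S=123.2400, K−S=29.0400, hold=27.0149 ⇒ V=29.0400 exercise | (k=4,j=3): S=159.8885, K−S=0.0000, hold=5.6495 ⇒ V=5.6495 continue | (k=4,j=4): S=207.4355, K−S=0.0000, hold=0.0000 ⇒ V=0.0000 continue  boundary S*=123.2400
step 3: (k=3,j=0): S=83.3975, K−S=68.8825, hold=66.8574 ⇒ V=68.8825 exercise | (k=3,j=1): S=108.1979, K−S=44.0821, hold=42.0570 ⇒ V=44.0821 exercise | (k=3,j=2): S=140.3733, K−S=11.9067, hold=16.6726 ⇒ V=16.6726 continue | (k=3,j=3): S=182.1169, K−S=0.0000, hold=2.6806 ⇒ V=2.6806 continue  boundary S*=108.1979
step 2: (k=2,j=0): S=94.9918, K−S=57.2882, hold=55.2631 ⇒ V=57.2882 exercise | (k=2,j=1): S=123.2400, K−S=29.0400, hold=29.4561 ⇒ V=29.4561 continue | (k=2,j=2): S=159.8885, K−S=0.0000, hold=9.2839 ⇒ V=9.2839 continue  boundary S*=94.9918
step 1: (k=1,j=0): S=108.1979, K−S=44.0821, hold=42.2701 ⇒ V=44.0821 exercise | (k=1,j=1): S=140.3733, K−S=11.9067, hold=18.7317 ⇒ V=18.7317 continue  boundary S*=108.1979
step 0: (k=0,j=0): S=123.2400, K−S=29.0400, hold=30.5108 ⇒ V=30.5108 continue  boundary S*=-

price = 30.5108
boundary = - 108.1979 94.9918 108.1979 123.2400
tree:
30.5108
44.0821 18.7317
57.2882 29.4561 9.2839
68.8825 44.0821 16.6726 2.6806
79.0616 57.2882 29.0400 5.6495 0.0000
87.9983 68.8825 44.0821 11.9067 0.0000 0.0000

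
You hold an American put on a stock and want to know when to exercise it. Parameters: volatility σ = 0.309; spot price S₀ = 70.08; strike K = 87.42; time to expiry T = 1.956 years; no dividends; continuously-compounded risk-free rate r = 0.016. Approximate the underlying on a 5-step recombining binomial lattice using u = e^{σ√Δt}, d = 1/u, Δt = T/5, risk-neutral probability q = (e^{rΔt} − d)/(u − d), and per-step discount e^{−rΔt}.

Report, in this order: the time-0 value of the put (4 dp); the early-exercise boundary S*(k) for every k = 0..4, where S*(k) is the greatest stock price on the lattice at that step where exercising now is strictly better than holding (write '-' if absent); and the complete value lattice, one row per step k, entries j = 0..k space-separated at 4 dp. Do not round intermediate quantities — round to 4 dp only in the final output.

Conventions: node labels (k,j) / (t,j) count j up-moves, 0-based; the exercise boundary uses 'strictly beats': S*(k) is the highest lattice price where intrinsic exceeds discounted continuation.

params: Δt=0.39120 u=1.21321 d=0.82426 q=0.46798 e^(-rΔt)=0.99376
t_5 payoffs: 60.7563 48.1745 29.6557 2.3985 0.0000 0.0000
t_4: node(4,0) S=32.3485 payoff=55.0715 vs cont=54.5260 → 55.0715 [stop]  node(4,1) S=47.6129 payoff=39.8071 vs cont=39.2617 → 39.8071 [stop]  node(4,2) S=70.0800 payoff=17.3400 vs cont=16.7945 → 17.3400 [stop]  node(4,3) S=103.1487 payoff=0.0000 vs cont=1.2681 → 1.2681 [wait]  node(4,4) S=151.8215 payoff=0.0000 vs cont=0.0000 → 0.0000 [wait]  ⇒ S*(4)=70.0800
t_3: node(3,0) S=39.2455 payoff=48.1745 vs cont=47.6291 → 48.1745 [stop]  node(3,1) S=57.7643 payoff=29.6557 vs cont=29.1103 → 29.6557 [stop]  node(3,2) S=85.0215 payoff=2.3985 vs cont=9.7575 → 9.7575 [wait]  node(3,3) S=125.1407 payoff=0.0000 vs cont=0.6704 → 0.6704 [wait]  ⇒ S*(3)=57.7643
t_2: node(2,0) S=47.6129 payoff=39.8071 vs cont=39.2617 → 39.8071 [stop]  node(2,1) S=70.0800 payoff=17.3400 vs cont=20.2169 → 20.2169 [wait]  node(2,2) S=103.1487 payoff=0.0000 vs cont=5.4706 → 5.4706 [wait]  ⇒ S*(2)=47.6129
t_1: node(1,0) S=57.7643 payoff=29.6557 vs cont=30.4482 → 30.4482 [wait]  node(1,1) S=85.0215 payoff=2.3985 vs cont=13.2329 → 13.2329 [wait]  ⇒ S*(1)=-
t_0: node(0,0) S=70.0800 payoff=17.3400 vs cont=22.2521 → 22.2521 [wait]  ⇒ S*(0)=-

price = 22.2521
boundary = - - 47.6129 57.7643 70.0800
tree:
22.2521
30.4482 13.2329
39.8071 20.2169 5.4706
48.1745 29.6557 9.7575 0.6704
55.0715 39.8071 17.3400 1.2681 0.0000
60.7563 48.1745 29.6557 2.3985 0.0000 0.0000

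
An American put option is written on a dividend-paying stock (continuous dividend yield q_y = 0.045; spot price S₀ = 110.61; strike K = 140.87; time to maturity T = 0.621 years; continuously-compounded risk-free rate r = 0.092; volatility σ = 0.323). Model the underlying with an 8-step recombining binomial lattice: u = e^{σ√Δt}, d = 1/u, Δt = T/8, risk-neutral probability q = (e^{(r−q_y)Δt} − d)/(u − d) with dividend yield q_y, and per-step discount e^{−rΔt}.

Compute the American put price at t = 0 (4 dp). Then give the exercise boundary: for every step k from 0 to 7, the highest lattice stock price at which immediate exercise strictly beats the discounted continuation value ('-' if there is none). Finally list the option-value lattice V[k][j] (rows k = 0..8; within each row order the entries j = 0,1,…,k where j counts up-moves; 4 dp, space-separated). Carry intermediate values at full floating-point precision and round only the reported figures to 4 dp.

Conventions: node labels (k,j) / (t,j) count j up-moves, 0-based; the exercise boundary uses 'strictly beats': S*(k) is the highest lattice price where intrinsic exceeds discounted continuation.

price = 31.1565
boundary = - 101.0907 92.3907 101.0907 110.6100 101.0907 110.6100 121.0256
tree:
31.1565
39.7793 22.9061
48.4793 30.6981 15.3750
56.4305 39.7793 21.9785 8.9345
63.6975 48.4793 30.2600 13.9401 4.0131
70.3391 56.4305 39.7793 21.0082 7.0102 1.0473
76.4091 63.6975 48.4793 30.2600 11.9770 2.1004 0.0000
81.9567 70.3391 56.4305 39.7793 19.8444 4.2124 0.0000 0.0000
87.0268 76.4091 63.6975 48.4793 30.2600 8.4479 0.0000 0.0000 0.0000

params: Δt=0.07762 u=1.09417 d=0.91394 q=0.49780 e^(-rΔt)=0.99288
t_8 payoffs: 87.0268 76.4091 63.6975 48.4793 30.2600 8.4479 0.0000 0.0000 0.0000
t_7: node(7,0) S=58.9133 payoff=81.9567 vs cont=81.1597 → 81.9567 [stop]  node(7,1) S=70.5309 payoff=70.3391 vs cont=69.5826 → 70.3391 [stop]  node(7,2) S=84.4395 payoff=56.4305 vs cont=55.7225 → 56.4305 [stop]  node(7,3) S=101.0907 payoff=39.7793 vs cont=39.1293 → 39.7793 [stop]  node(7,4) S=121.0256 payoff=19.8444 vs cont=19.2639 → 19.8444 [stop]  node(7,5) S=144.8916 payoff=0.0000 vs cont=4.2124 → 4.2124 [wait]  node(7,6) S=173.4640 payoff=0.0000 vs cont=0.0000 → 0.0000 [wait]  node(7,7) S=207.6707 payoff=0.0000 vs cont=0.0000 → 0.0000 [wait]  ⇒ S*(7)=121.0256
t_6: node(6,0) S=64.4609 payoff=76.4091 vs cont=75.6314 → 76.4091 [stop]  node(6,1) S=77.1725 payoff=63.6975 vs cont=62.9642 → 63.6975 [stop]  node(6,2) S=92.3907 payoff=48.4793 vs cont=47.7990 → 48.4793 [stop]  node(6,3) S=110.6100 payoff=30.2600 vs cont=29.6433 → 30.2600 [stop]  node(6,4) S=132.4221 payoff=8.4479 vs cont=11.9770 → 11.9770 [wait]  node(6,5) S=158.5354 payoff=0.0000 vs cont=2.1004 → 2.1004 [wait]  node(6,6) S=189.7983 payoff=0.0000 vs cont=0.0000 → 0.0000 [wait]  ⇒ S*(6)=110.6100
t_5: node(5,0) S=70.5309 payoff=70.3391 vs cont=69.5826 → 70.3391 [stop]  node(5,1) S=84.4395 payoff=56.4305 vs cont=55.7225 → 56.4305 [stop]  node(5,2) S=101.0907 payoff=39.7793 vs cont=39.1293 → 39.7793 [stop]  node(5,3) S=121.0256 payoff=19.8444 vs cont=21.0082 → 21.0082 [wait]  node(5,4) S=144.8916 payoff=0.0000 vs cont=7.0102 → 7.0102 [wait]  node(5,5) S=173.4640 payoff=0.0000 vs cont=1.0473 → 1.0473 [wait]  ⇒ S*(5)=101.0907
t_4: node(4,0) S=77.1725 payoff=63.6975 vs cont=62.9642 → 63.6975 [stop]  node(4,1) S=92.3907 payoff=48.4793 vs cont=47.7990 → 48.4793 [stop]  node(4,2) S=110.6100 payoff=30.2600 vs cont=30.2185 → 30.2600 [stop]  node(4,3) S=132.4221 payoff=8.4479 vs cont=13.9401 → 13.9401 [wait]  node(4,4) S=158.5354 payoff=0.0000 vs cont=4.0131 → 4.0131 [wait]  ⇒ S*(4)=110.6100
t_3: node(3,0) S=84.4395 payoff=56.4305 vs cont=55.7225 → 56.4305 [stop]  node(3,1) S=101.0907 payoff=39.7793 vs cont=39.1293 → 39.7793 [stop]  node(3,2) S=121.0256 payoff=19.8444 vs cont=21.9785 → 21.9785 [wait]  node(3,3) S=144.8916 payoff=0.0000 vs cont=8.9345 → 8.9345 [wait]  ⇒ S*(3)=101.0907
t_2: node(2,0) S=92.3907 payoff=48.4793 vs cont=47.7990 → 48.4793 [stop]  node(2,1) S=110.6100 payoff=30.2600 vs cont=30.6981 → 30.6981 [wait]  node(2,2) S=132.4221 payoff=8.4479 vs cont=15.3750 → 15.3750 [wait]  ⇒ S*(2)=92.3907
t_1: node(1,0) S=101.0907 payoff=39.7793 vs cont=39.3458 → 39.7793 [stop]  node(1,1) S=121.0256 payoff=19.8444 vs cont=22.9061 → 22.9061 [wait]  ⇒ S*(1)=101.0907
t_0: node(0,0) S=110.6100 payoff=30.2600 vs cont=31.1565 → 31.1565 [wait]  ⇒ S*(0)=-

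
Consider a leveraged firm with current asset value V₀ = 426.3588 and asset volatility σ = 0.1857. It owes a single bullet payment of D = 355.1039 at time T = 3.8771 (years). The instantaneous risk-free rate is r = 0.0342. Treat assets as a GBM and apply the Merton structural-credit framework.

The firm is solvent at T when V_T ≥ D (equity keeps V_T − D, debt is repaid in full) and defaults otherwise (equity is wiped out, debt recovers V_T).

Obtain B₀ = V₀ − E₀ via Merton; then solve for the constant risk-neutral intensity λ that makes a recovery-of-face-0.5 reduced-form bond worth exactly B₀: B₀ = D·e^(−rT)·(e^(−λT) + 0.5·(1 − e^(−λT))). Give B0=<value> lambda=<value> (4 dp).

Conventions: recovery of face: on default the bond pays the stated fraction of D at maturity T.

B0=296.8404 lambda=0.0246

Equity is a call on the firm's assets struck at D = 355.1039:
d₁ = [ln(V₀/D) + (r + σ²/2)T] / (σ√T)
   = [ln(426.3588/355.1039) + (0.0342 + 0.5·0.1857²)·3.8771] / (0.1857·√3.8771)
   = [0.182871 + 0.199447] / 0.365650 = 1.045584
d₂ = d₁ − σ√T = 1.045584 − 0.365650 = 0.679934
N(d₁) = 0.852123,  N(d₂) = 0.751727,  e^(−rT) = 0.875818
E₀ = V₀·N(d₁) − D·e^(−rT)·N(d₂)
   = 426.3588·0.852123 − 355.1039·0.875818·0.751727 = 129.518414
B₀ = V₀ − E₀ = 426.3588 − 129.518414 = 296.840386
e^(−λT) = (B₀·e^(rT)/D − 0.5)/(1 − 0.5) = (296.8404·1.141790/355.1039 − 0.5)/0.5 = 0.90890198
λ = −ln(0.90890198)/3.8771 = 0.024636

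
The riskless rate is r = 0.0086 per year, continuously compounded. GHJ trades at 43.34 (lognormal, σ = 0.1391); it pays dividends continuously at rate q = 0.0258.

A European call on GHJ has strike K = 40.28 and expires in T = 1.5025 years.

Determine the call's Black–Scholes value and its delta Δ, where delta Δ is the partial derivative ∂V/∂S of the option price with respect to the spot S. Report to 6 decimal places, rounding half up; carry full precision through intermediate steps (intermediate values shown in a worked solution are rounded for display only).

σ√T = 0.1391·√1.5025 = 0.170504
d₁ = (ln(S/K) + (r−q+σ²/2)T) / (σ√T) = (ln(43.34/40.28) + (0.0086−0.0258+0.1391²/2)·1.5025) / 0.170504 = (0.073221 − 0.011307) / 0.170504 = 0.363122
d₂ = d₁ − σ√T = 0.363122 − 0.170504 = 0.192618
e^{−rT} = 0.987162
e^{−qT} = 0.961977
N(d₁) = 0.641743,  N(d₂) = 0.576371
Call price V = S·e^{−qT}·N(d₁) − K·e^{−rT}·N(d₂) = 26.755614 − 22.918163 = 3.837450
Δ = e^{−qT}·N(d₁) = 0.617342

price = 3.837450
Δ = 0.617342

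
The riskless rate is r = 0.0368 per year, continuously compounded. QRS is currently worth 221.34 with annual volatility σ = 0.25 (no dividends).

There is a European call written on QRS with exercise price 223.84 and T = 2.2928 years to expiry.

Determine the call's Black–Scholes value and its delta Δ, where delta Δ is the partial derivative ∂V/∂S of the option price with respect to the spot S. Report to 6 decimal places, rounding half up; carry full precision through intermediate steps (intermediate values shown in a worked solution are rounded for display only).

price = 40.451279
Δ = 0.648953

σ√T = 0.25·√2.2928 = 0.378550
d₁ = (ln(S/K) + (r+σ²/2)T) / (σ√T) = (ln(221.34/223.84) + (0.0368+0.25²/2)·2.2928) / 0.378550 = (-0.011232 + 0.156025) / 0.378550 = 0.382495
d₂ = d₁ − σ√T = 0.382495 − 0.378550 = 0.003945
e^{−rT} = 0.919086
N(d₁) = 0.648953,  N(d₂) = 0.501574
Call price V = S·N(d₁) − K·e^{−rT}·N(d₂) = 143.639248 − 103.187969 = 40.451279
Δ = N(d₁) = 0.648953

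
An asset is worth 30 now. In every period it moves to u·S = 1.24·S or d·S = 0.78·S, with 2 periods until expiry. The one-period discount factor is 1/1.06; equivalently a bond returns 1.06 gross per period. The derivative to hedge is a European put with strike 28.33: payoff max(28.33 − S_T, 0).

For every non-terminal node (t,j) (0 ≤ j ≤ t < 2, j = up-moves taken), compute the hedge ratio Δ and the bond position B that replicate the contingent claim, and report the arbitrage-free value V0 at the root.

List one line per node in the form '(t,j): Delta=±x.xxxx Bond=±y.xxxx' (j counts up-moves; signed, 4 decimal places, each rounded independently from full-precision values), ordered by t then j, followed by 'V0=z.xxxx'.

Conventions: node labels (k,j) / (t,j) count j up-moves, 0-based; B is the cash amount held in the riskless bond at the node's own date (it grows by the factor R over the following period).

Under the risk-neutral measure, an up-move has probability p* = (R−d)/(u−d) = 0.6087 and values discount at R = 1.06.
Payoffs at expiry: V(2,0)=10.0780, V(2,1)=0.0000, V(2,2)=0.0000
  t=1,j=0: stock 23.4000 → up 29.0160 (V=0.0000), down 18.2520 (V=10.0780). Price 3.7203; hedge Δ=-0.9363, bond B=25.6290.
  t=1,j=1: stock 37.2000 → up 46.1280 (V=0.0000), down 29.0160 (V=0.0000). Price 0.0000; hedge Δ=0.0000, bond B=0.0000.
  t=0,j=0: stock 30.0000 → up 37.2000 (V=0.0000), down 23.4000 (V=3.7203). Price 1.3734; hedge Δ=-0.2696, bond B=9.4611.
Check: Δ(0,0)·S0 + B(0,0) = 1.3734 = V0.

(0,0): Delta=-0.2696 Bond=9.4611
(1,0): Delta=-0.9363 Bond=25.6290
(1,1): Delta=0.0000 Bond=0.0000
V0=1.3734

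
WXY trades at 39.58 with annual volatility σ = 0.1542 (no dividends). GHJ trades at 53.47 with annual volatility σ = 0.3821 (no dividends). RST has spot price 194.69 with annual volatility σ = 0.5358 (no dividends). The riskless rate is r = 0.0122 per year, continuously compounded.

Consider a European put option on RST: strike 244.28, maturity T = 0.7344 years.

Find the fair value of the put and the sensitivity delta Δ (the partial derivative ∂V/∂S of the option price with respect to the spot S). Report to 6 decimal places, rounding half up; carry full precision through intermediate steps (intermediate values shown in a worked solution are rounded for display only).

price = 67.650362
Δ = -0.596801

σ√T = 0.5358·√0.7344 = 0.459165
d₁ = (ln(S/K) + (r+σ²/2)T) / (σ√T) = (ln(194.69/244.28) + (0.0122+0.5358²/2)·0.7344) / 0.459165 = (-0.226907 + 0.114376) / 0.459165 = -0.245076
d₂ = d₁ − σ√T = -0.245076 − 0.459165 = -0.704242
e^{−rT} = 0.991080
N(−d₁) = 0.596801,  N(−d₂) = 0.759359
Put price V = K·e^{−rT}·N(−d₂) − S·N(−d₁) = 183.841607 − 116.191245 = 67.650362
Δ = −N(−d₁) = -0.596801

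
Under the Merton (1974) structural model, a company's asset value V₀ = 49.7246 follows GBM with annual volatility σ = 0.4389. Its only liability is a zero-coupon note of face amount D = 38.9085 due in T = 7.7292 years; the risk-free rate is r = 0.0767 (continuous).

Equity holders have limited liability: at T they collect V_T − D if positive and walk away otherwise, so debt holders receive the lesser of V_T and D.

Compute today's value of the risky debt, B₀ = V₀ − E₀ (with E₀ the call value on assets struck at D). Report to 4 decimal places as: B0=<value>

B0=16.2508

With assets at 49.7246 and a single debt payment of 38.9085 at 7.7292 years:
d₁ = [ln(V₀/D) + (r + σ²/2)T] / (σ√T)
   = [ln(49.7246/38.9085) + (0.0767 + 0.5·0.4389²)·7.7292] / (0.4389·√7.7292)
   = [0.245287 + 1.337280] / 1.220205 = 1.296968
d₂ = d₁ − σ√T = 1.296968 − 1.220205 = 0.076763
N(d₁) = 0.902679,  N(d₂) = 0.530594,  e^(−rT) = 0.552761
E₀ = V₀·N(d₁) − D·e^(−rT)·N(d₂)
   = 49.7246·0.902679 − 38.9085·0.552761·0.530594 = 33.473811
B₀ = V₀ − E₀ = 49.7246 − 33.473811 = 16.250789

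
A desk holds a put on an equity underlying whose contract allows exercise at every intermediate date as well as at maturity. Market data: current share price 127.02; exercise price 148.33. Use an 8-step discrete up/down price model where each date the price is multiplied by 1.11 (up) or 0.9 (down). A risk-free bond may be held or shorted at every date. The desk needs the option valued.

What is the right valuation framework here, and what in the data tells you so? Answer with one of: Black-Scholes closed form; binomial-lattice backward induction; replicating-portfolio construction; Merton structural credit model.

Key observation: the put (strike 148.33 on spot 127.02) is American-style on a 8-step discrete price model, so the early-exercise decision at every node requires stepwise backward valuation — a closed form cannot price the exercise right.

framework: binomial-lattice backward induction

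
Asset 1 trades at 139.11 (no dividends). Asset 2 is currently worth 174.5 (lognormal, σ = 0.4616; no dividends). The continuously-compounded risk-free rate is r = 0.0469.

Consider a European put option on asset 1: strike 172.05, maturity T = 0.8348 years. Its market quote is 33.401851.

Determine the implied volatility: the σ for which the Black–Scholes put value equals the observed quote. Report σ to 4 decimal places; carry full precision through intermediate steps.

sigma = 0.3100

At σ = 0.3100 the Black–Scholes value reproduces the quote:
σ√T = 0.31·√0.8348 = 0.283239
d₁ = (ln(S/K) + (r+σ²/2)T) / (σ√T) = (ln(139.11/172.05) + (0.0469+0.31²/2)·0.8348) / 0.283239 = (-0.212520 + 0.079264) / 0.283239 = -0.470472
d₂ = d₁ − σ√T = -0.470472 − 0.283239 = -0.753711
e^{−rT} = 0.961604
N(−d₁) = 0.680991,  N(−d₂) = 0.774488
V = K·e^{−rT}·N(−d₂) − S·N(−d₁) = 128.134505 − 94.732654 = 33.401851 (the quoted price), and the Black–Scholes price is strictly increasing in σ, so σ is unique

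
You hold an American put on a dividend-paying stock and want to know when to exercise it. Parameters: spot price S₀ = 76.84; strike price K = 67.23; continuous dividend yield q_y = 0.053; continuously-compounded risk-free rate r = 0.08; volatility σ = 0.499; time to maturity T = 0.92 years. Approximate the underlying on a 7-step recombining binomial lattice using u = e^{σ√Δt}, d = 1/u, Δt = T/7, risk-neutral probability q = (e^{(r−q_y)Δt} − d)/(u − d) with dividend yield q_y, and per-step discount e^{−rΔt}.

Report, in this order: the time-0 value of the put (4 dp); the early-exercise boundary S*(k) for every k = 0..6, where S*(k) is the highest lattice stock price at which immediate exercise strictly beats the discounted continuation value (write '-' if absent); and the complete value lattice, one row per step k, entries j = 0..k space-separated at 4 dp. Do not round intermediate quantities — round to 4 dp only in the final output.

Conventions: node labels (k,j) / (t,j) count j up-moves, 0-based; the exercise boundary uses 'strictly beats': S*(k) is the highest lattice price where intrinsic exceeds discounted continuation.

price = 8.3879
boundary = - - - - 37.2672 44.6573 53.5127
tree:
8.3879
12.1181 4.2812
17.0135 6.7539 1.5300
23.0667 10.4269 2.6759 0.2446
29.9628 15.6465 4.6507 0.4617 0.0000
36.1299 22.5727 8.0230 0.8715 0.0000 0.0000
41.2765 29.9628 13.7173 1.6452 0.0000 0.0000 0.0000
45.5713 36.1299 22.5727 3.1058 0.0000 0.0000 0.0000 0.0000

Δt=0.13143  u=1.19830  d=0.83452  q=0.46467  discount=0.98954
step 7 (expiry): payoffs max(K−S,0) = 45.5713 36.1299 22.5727 3.1058 0.0000 0.0000 0.0000 0.0000
step 6: (k=6,j=0): S=25.9535, K−S=41.2765, hold=40.7534 ⇒ V=41.2765 exercise | (k=6,j=1): S=37.2672, K−S=29.9628, hold=29.5183 ⇒ V=29.9628 exercise | (k=6,j=2): S=53.5127, K−S=13.7173, hold=13.3856 ⇒ V=13.7173 exercise | (k=6,j=3): S=76.8400, K−S=0.0000, hold=1.6452 ⇒ V=1.6452 continue | (k=6,j=4): S=110.3361, K−S=0.0000, hold=0.0000 ⇒ V=0.0000 continue | (k=6,j=5): S=158.4338, K−S=0.0000, hold=0.0000 ⇒ V=0.0000 continue | (k=6,j=6): S=227.4982, K−S=0.0000, hold=0.0000 ⇒ V=0.0000 continue  boundary S*=53.5127
step 5: (k=5,j=0): S=31.1001, K−S=36.1299, hold=35.6426 ⇒ V=36.1299 exercise | (k=5,j=1): S=44.6573, K−S=22.5727, hold=22.1796 ⇒ V=22.5727 exercise | (k=5,j=2): S=64.1242, K−S=3.1058, hold=8.0230 ⇒ V=8.0230 continue | (k=5,j=3): S=92.0773, K−S=0.0000, hold=0.8715 ⇒ V=0.8715 continue | (k=5,j=4): S=132.2156, K−S=0.0000, hold=0.0000 ⇒ V=0.0000 continue | (k=5,j=5): S=189.8510, K−S=0.0000, hold=0.0000 ⇒ V=0.0000 continue  boundary S*=44.6573
step 4: (k=4,j=0): S=37.2672, K−S=29.9628, hold=29.5183 ⇒ V=29.9628 exercise | (k=4,j=1): S=53.5127, K−S=13.7173, hold=15.6465 ⇒ V=15.6465 continue | (k=4,j=2): S=76.8400, K−S=0.0000, hold=4.6507 ⇒ V=4.6507 continue | (k=4,j=3): S=110.3361, K−S=0.0000, hold=0.4617 ⇒ V=0.4617 continue | (k=4,j=4): S=158.4338, K−S=0.0000, hold=0.0000 ⇒ V=0.0000 continue  boundary S*=37.2672
step 3: (k=3,j=0): S=44.6573, K−S=22.5727, hold=23.0667 ⇒ V=23.0667 continue | (k=3,j=1): S=64.1242, K−S=3.1058, hold=10.4269 ⇒ V=10.4269 continue | (k=3,j=2): S=92.0773, K−S=0.0000, hold=2.6759 ⇒ V=2.6759 continue | (k=3,j=3): S=132.2156, K−S=0.0000, hold=0.2446 ⇒ V=0.2446 continue  boundary S*=-
step 2: (k=2,j=0): S=53.5127, K−S=13.7173, hold=17.0135 ⇒ V=17.0135 continue | (k=2,j=1): S=76.8400, K−S=0.0000, hold=6.7539 ⇒ V=6.7539 continue | (k=2,j=2): S=110.3361, K−S=0.0000, hold=1.5300 ⇒ V=1.5300 continue  boundary S*=-
step 1: (k=1,j=0): S=64.1242, K−S=3.1058, hold=12.1181 ⇒ V=12.1181 continue | (k=1,j=1): S=92.0773, K−S=0.0000, hold=4.2812 ⇒ V=4.2812 continue  boundary S*=-
step 0: (k=0,j=0): S=76.8400, K−S=0.0000, hold=8.3879 ⇒ V=8.3879 continue  boundary S*=-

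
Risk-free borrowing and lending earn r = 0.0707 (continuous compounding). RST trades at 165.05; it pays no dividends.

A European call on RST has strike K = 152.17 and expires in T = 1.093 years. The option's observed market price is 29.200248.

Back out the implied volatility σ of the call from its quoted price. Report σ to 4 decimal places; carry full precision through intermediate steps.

sigma = 0.2184

At σ = 0.2184 the Black–Scholes value reproduces the quote:
σ√T = 0.2184·√1.093 = 0.228330
d₁ = (ln(S/K) + (r+σ²/2)T) / (σ√T) = (ln(165.05/152.17) + (0.0707+0.2184²/2)·1.093) / 0.228330 = (0.081250 + 0.103342) / 0.228330 = 0.808447
d₂ = d₁ − σ√T = 0.808447 − 0.228330 = 0.580117
e^{−rT} = 0.925635
N(d₁) = 0.790583,  N(d₂) = 0.719082
V = S·N(d₁) − K·e^{−rT}·N(d₂) = 130.485763 − 101.285516 = 29.200248 (equal to the quote); since ∂V/∂σ > 0 for all σ, the implied volatility is unique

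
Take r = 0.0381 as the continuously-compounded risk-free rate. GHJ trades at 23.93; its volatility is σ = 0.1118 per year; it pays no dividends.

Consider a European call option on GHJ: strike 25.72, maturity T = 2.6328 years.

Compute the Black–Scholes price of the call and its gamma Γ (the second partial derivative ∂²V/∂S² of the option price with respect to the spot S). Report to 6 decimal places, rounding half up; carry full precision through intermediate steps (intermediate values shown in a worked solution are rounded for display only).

price = 2.058291
Γ = 0.089161

σ√T = 0.1118·√2.6328 = 0.181406
d₁ = (ln(S/K) + (r+σ²/2)T) / (σ√T) = (ln(23.93/25.72) + (0.0381+0.1118²/2)·2.6328) / 0.181406 = (-0.072136 + 0.116764) / 0.181406 = 0.246010
d₂ = d₁ − σ√T = 0.246010 − 0.181406 = 0.064605
e^{−rT} = 0.904557
N(d₁) = 0.597163,  N(d₂) = 0.525756
Call price V = S·N(d₁) − K·e^{−rT}·N(d₂) = 14.290109 − 12.231818 = 2.058291
φ(d₁) = (1/√(2π))·e^{−d₁²/2} = 0.387051
Γ = φ(d₁) / (S·σ·√T) = 0.089161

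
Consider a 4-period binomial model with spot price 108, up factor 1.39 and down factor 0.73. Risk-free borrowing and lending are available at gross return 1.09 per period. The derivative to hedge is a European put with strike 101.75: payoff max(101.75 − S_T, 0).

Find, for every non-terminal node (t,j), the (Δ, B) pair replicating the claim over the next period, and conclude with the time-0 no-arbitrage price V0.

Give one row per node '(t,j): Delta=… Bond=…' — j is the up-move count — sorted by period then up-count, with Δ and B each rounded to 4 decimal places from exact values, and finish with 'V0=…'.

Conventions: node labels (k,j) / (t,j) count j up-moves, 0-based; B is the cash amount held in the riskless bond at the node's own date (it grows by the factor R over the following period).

(0,0): Delta=-0.1870 Bond=28.6369
(1,0): Delta=-0.4404 Bond=51.1920
(1,1): Delta=-0.0761 Bond=14.5661
(2,0): Delta=-0.8755 Bond=80.8431
(2,1): Delta=-0.2499 Bond=34.9295
(2,2): Delta=0.0000 Bond=0.0000
(3,0): Delta=-1.0000 Bond=93.3486
(3,1): Delta=-0.8210 Bond=83.7609
(3,2): Delta=0.0000 Bond=0.0000
(3,3): Delta=0.0000 Bond=0.0000
V0=8.4423

Arbitrage-free pricing uses the up-move probability p* = (R−d)/(u−d) = 0.5455, discounting each step at R = 1.09.
At maturity the claim pays: V(4,0)=71.0799, V(4,1)=43.3508, V(4,2)=0.0000, V(4,3)=0.0000, V(4,4)=0.0000
(3,0): S=42.0138. Δ = (V_up−V_dn)/(S_up−S_dn) = (43.3508−71.0799)/(58.3992−30.6701) = -1.0000. V = [p*·43.3508 + (1−p*)·71.0799]/1.09 = 51.3348. B = V − Δ·S = 93.3486.
(3,1): S=79.9989. Δ = (V_up−V_dn)/(S_up−S_dn) = (0.0000−43.3508)/(111.1985−58.3992) = -0.8210. V = [p*·0.0000 + (1−p*)·43.3508]/1.09 = 18.0779. B = V − Δ·S = 83.7609.
(3,2): S=152.3268. Δ = (V_up−V_dn)/(S_up−S_dn) = (0.0000−0.0000)/(211.7342−111.1985) = 0.0000. V = [p*·0.0000 + (1−p*)·0.0000]/1.09 = 0.0000. B = V − Δ·S = 0.0000.
(3,3): S=290.0469. Δ = (V_up−V_dn)/(S_up−S_dn) = (0.0000−0.0000)/(403.1651−211.7342) = 0.0000. V = [p*·0.0000 + (1−p*)·0.0000]/1.09 = 0.0000. B = V − Δ·S = 0.0000.
(2,0): S=57.5532. Δ = (V_up−V_dn)/(S_up−S_dn) = (18.0779−51.3348)/(79.9989−42.0138) = -0.8755. V = [p*·18.0779 + (1−p*)·51.3348]/1.09 = 30.4538. B = V − Δ·S = 80.8431.
(2,1): S=109.5876. Δ = (V_up−V_dn)/(S_up−S_dn) = (0.0000−18.0779)/(152.3268−79.9989) = -0.2499. V = [p*·0.0000 + (1−p*)·18.0779]/1.09 = 7.5387. B = V − Δ·S = 34.9295.
(2,2): S=208.6668. Δ = (V_up−V_dn)/(S_up−S_dn) = (0.0000−0.0000)/(290.0469−152.3268) = 0.0000. V = [p*·0.0000 + (1−p*)·0.0000]/1.09 = 0.0000. B = V − Δ·S = 0.0000.
(1,0): S=78.8400. Δ = (V_up−V_dn)/(S_up−S_dn) = (7.5387−30.4538)/(109.5876−57.5532) = -0.4404. V = [p*·7.5387 + (1−p*)·30.4538]/1.09 = 16.4722. B = V − Δ·S = 51.1920.
(1,1): S=150.1200. Δ = (V_up−V_dn)/(S_up−S_dn) = (0.0000−7.5387)/(208.6668−109.5876) = -0.0761. V = [p*·0.0000 + (1−p*)·7.5387]/1.09 = 3.1438. B = V − Δ·S = 14.5661.
(0,0): S=108.0000. Δ = (V_up−V_dn)/(S_up−S_dn) = (3.1438−16.4722)/(150.1200−78.8400) = -0.1870. V = [p*·3.1438 + (1−p*)·16.4722]/1.09 = 8.4423. B = V − Δ·S = 28.6369.
Sanity check at the root: Δ(0,0)·S0 + B(0,0) reproduces V0 = 8.4423.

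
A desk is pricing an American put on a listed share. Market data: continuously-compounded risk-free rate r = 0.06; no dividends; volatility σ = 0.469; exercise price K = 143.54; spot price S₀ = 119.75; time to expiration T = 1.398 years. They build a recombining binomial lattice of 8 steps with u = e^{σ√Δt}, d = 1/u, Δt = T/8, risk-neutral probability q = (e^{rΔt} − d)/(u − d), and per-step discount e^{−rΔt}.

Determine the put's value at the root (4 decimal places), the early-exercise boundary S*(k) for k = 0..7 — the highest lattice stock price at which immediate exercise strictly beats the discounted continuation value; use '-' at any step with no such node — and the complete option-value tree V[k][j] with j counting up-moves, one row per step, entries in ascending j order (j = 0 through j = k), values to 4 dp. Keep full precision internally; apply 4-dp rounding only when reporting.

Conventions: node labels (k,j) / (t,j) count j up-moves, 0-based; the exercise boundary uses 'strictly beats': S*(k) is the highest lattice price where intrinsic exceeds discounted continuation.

price = 37.0184
boundary = - - 80.9064 66.5023 80.9064 66.5023 80.9064 98.4304
tree:
37.0184
48.9009 24.8510
62.6336 34.9738 14.3380
77.0377 47.6709 21.8711 6.4228
88.8774 62.6336 32.3726 10.8785 1.6957
98.6092 77.0377 46.1333 18.0503 3.2818 0.0000
106.6084 88.8774 62.6336 29.1209 6.3515 0.0000 0.0000
113.1835 98.6092 77.0377 45.1096 12.2924 0.0000 0.0000 0.0000
118.5880 106.6084 88.8774 62.6336 23.7900 0.0000 0.0000 0.0000 0.0000

params: Δt=0.17475 u=1.21660 d=0.82197 q=0.47785 e^(-rΔt)=0.98957
t_8 payoffs: 118.5880 106.6084 88.8774 62.6336 23.7900 0.0000 0.0000 0.0000 0.0000
t_7: node(7,0) S=30.3565 payoff=113.1835 vs cont=111.6864 → 113.1835 [stop]  node(7,1) S=44.9308 payoff=98.6092 vs cont=97.1121 → 98.6092 [stop]  node(7,2) S=66.5023 payoff=77.0377 vs cont=75.5405 → 77.0377 [stop]  node(7,3) S=98.4304 payoff=45.1096 vs cont=43.6125 → 45.1096 [stop]  node(7,4) S=145.6873 payoff=0.0000 vs cont=12.2924 → 12.2924 [wait]  node(7,5) S=215.6326 payoff=0.0000 vs cont=0.0000 → 0.0000 [wait]  node(7,6) S=319.1589 payoff=0.0000 vs cont=0.0000 → 0.0000 [wait]  node(7,7) S=472.3888 payoff=0.0000 vs cont=0.0000 → 0.0000 [wait]  ⇒ S*(7)=98.4304
t_6: node(6,0) S=36.9316 payoff=106.6084 vs cont=105.1113 → 106.6084 [stop]  node(6,1) S=54.6626 payoff=88.8774 vs cont=87.3802 → 88.8774 [stop]  node(6,2) S=80.9064 payoff=62.6336 vs cont=61.1364 → 62.6336 [stop]  node(6,3) S=119.7500 payoff=23.7900 vs cont=29.1209 → 29.1209 [wait]  node(6,4) S=177.2426 payoff=0.0000 vs cont=6.3515 → 6.3515 [wait]  node(6,5) S=262.3377 payoff=0.0000 vs cont=0.0000 → 0.0000 [wait]  node(6,6) S=388.2874 payoff=0.0000 vs cont=0.0000 → 0.0000 [wait]  ⇒ S*(6)=80.9064
t_5: node(5,0) S=44.9308 payoff=98.6092 vs cont=97.1121 → 98.6092 [stop]  node(5,1) S=66.5023 payoff=77.0377 vs cont=75.5405 → 77.0377 [stop]  node(5,2) S=98.4304 payoff=45.1096 vs cont=46.1333 → 46.1333 [wait]  node(5,3) S=145.6873 payoff=0.0000 vs cont=18.0503 → 18.0503 [wait]  node(5,4) S=215.6326 payoff=0.0000 vs cont=3.2818 → 3.2818 [wait]  node(5,5) S=319.1589 payoff=0.0000 vs cont=0.0000 → 0.0000 [wait]  ⇒ S*(5)=66.5023
t_4: node(4,0) S=54.6626 payoff=88.8774 vs cont=87.3802 → 88.8774 [stop]  node(4,1) S=80.9064 payoff=62.6336 vs cont=61.6205 → 62.6336 [stop]  node(4,2) S=119.7500 payoff=23.7900 vs cont=32.3726 → 32.3726 [wait]  node(4,3) S=177.2426 payoff=0.0000 vs cont=10.8785 → 10.8785 [wait]  node(4,4) S=262.3377 payoff=0.0000 vs cont=1.6957 → 1.6957 [wait]  ⇒ S*(4)=80.9064
t_3: node(3,0) S=66.5023 payoff=77.0377 vs cont=75.5405 → 77.0377 [stop]  node(3,1) S=98.4304 payoff=45.1096 vs cont=47.6709 → 47.6709 [wait]  node(3,2) S=145.6873 payoff=0.0000 vs cont=21.8711 → 21.8711 [wait]  node(3,3) S=215.6326 payoff=0.0000 vs cont=6.4228 → 6.4228 [wait]  ⇒ S*(3)=66.5023
t_2: node(2,0) S=80.9064 payoff=62.6336 vs cont=62.3476 → 62.6336 [stop]  node(2,1) S=119.7500 payoff=23.7900 vs cont=34.9738 → 34.9738 [wait]  node(2,2) S=177.2426 payoff=0.0000 vs cont=14.3380 → 14.3380 [wait]  ⇒ S*(2)=80.9064
t_1: node(1,0) S=98.4304 payoff=45.1096 vs cont=48.9009 → 48.9009 [wait]  node(1,1) S=145.6873 payoff=0.0000 vs cont=24.8510 → 24.8510 [wait]  ⇒ S*(1)=-
t_0: node(0,0) S=119.7500 payoff=23.7900 vs cont=37.0184 → 37.0184 [wait]  ⇒ S*(0)=-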